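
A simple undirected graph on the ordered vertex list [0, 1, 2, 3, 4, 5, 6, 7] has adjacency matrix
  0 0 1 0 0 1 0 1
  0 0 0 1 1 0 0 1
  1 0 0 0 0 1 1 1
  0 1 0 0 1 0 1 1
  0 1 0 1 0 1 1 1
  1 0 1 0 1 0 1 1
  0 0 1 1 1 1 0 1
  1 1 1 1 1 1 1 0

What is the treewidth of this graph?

A width-3 tree decomposition is:
Bags: B1 = {4, 5, 6, 7}  B2 = {3, 4, 6, 7}  B3 = {2, 5, 6, 7}  B4 = {1, 3, 4, 7}  B5 = {0, 2, 5, 7}
Tree: B1–B2, B1–B3, B2–B4, B3–B5
Each bag holds 4 vertices, so the decomposition has width 3, which upper-bounds the treewidth. Conversely, {0, 2, 5, 7} is a clique of size 4, and the vertices of any clique must share a bag in every tree decomposition; so some bag has ≥ 4 vertices and tw(G) ≥ 3. Hence tw(G) = 3 exactly.

3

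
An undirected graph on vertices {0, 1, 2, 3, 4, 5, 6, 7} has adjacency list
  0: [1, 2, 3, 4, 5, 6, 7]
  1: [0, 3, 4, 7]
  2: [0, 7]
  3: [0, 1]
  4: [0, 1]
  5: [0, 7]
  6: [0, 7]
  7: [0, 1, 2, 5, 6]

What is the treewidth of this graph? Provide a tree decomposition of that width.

Treewidth 2.
Bags: B1 = {0, 2, 7}  B2 = {0, 1, 7}  B3 = {0, 1, 4}  B4 = {0, 6, 7}  B5 = {0, 1, 3}  B6 = {0, 5, 7}
Tree: B1–B2, B2–B3, B2–B4, B2–B5, B4–B6

Each bag holds 3 vertices, so the decomposition has width 2, which upper-bounds the treewidth. On the other hand G contains the 3-clique {0, 1, 3}. A clique must lie in a single bag of any decomposition, so no decomposition can have width below 2. Therefore the treewidth is 2.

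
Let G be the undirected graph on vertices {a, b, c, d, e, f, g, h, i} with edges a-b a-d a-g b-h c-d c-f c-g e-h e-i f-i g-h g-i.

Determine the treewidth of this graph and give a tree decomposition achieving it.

Every bag has size at most 4, so the width is 4 − 1 = 3 and tw(G) ≤ 3. For the lower bound: the 4 vertex sets {b,e,h}, {i}, {g}, {a,c,d,f} are disjoint, each induces a connected subgraph, and every pair is joined by at least one edge of G. Contracting each set to a single vertex therefore yields K_{4} as a minor, and since treewidth is minor-monotone, tw(G) ≥ tw(K_{4}) = 3. Hence tw(G) = 3 exactly.

Treewidth 3.
One optimal decomposition is:
Bags: B1 = {b, e, h, i}  B2 = {b, g, h, i}  B3 = {a, b, g, i}  B4 = {a, f, g, i}  B5 = {a, c, f, g}  B6 = {a, c, d, f}
Tree: B1–B2, B2–B3, B3–B4, B4–B5, B5–B6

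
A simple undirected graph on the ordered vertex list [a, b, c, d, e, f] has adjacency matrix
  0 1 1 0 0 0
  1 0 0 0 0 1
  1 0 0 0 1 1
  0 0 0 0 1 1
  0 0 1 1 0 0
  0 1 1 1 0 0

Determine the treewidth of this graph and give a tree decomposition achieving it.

Treewidth 2.
Bags: B1 = {c, d, e}  B2 = {c, d, f}  B3 = {a, c, f}  B4 = {a, b, f}
Tree: B1–B2, B2–B3, B3–B4

The largest bag has 3 vertices, giving width 2; this decomposition certifies tw(G) ≤ 2. For the lower bound, G contains the cycle e–d–f–c–e, so G is not a forest; only forests have treewidth ≤ 1, hence tw(G) ≥ 2. Therefore the treewidth is 2.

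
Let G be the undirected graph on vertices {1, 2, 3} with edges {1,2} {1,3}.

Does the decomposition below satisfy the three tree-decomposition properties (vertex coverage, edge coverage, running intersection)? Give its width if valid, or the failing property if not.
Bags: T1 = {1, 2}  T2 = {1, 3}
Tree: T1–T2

Yes; width 1.

Checking the three conditions: (i) the bags cover all of {1, 2, 3}; (ii) for each edge, some bag contains both endpoints; (iii) the bags containing any fixed vertex form a subtree. All hold, so the decomposition is valid with width 2 − 1 = 1.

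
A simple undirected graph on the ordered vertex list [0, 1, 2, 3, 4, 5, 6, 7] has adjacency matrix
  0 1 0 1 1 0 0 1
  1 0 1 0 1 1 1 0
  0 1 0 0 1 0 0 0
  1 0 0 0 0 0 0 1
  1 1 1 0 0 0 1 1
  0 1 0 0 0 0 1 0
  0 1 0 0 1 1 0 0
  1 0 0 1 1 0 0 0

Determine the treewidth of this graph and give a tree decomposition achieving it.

Each bag holds 3 vertices, so the decomposition has width 2, which upper-bounds the treewidth. For the lower bound, the 3 vertices {0, 1, 4} are pairwise adjacent, and any tree decomposition puts a clique entirely inside one bag — forcing width ≥ 2. Therefore the treewidth is 2.

Treewidth 2.
Bags: B1 = {0, 4, 7}  B2 = {0, 1, 4}  B3 = {1, 4, 6}  B4 = {1, 5, 6}  B5 = {1, 2, 4}  B6 = {0, 3, 7}
Tree: B1–B2, B2–B3, B3–B4, B2–B5, B1–B6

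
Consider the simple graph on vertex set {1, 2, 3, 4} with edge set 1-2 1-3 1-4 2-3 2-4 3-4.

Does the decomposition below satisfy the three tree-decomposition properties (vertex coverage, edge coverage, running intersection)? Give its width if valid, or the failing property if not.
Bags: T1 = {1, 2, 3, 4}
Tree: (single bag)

Yes; width 3.

Every vertex of G appears in some bag (union = {1, 2, 3, 4}); every edge is covered by a bag; and for each vertex v the set of bags containing v is connected in the bag tree. The decomposition is therefore valid. The largest bag has 4 vertices, so the width is 3.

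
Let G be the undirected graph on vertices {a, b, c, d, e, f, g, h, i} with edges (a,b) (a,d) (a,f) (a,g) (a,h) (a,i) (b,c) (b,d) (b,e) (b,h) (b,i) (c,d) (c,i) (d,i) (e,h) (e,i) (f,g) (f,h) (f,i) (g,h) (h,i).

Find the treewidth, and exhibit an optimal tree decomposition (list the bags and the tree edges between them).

Each bag holds 4 vertices, so the decomposition has width 3, which upper-bounds the treewidth. Conversely, {a, f, g, h} is a clique of size 4, and the vertices of any clique must share a bag in every tree decomposition; so some bag has ≥ 4 vertices and tw(G) ≥ 3. Therefore the treewidth is 3.

Treewidth 3.
Bags: B1 = {a, b, d, i}  B2 = {b, c, d, i}  B3 = {a, b, h, i}  B4 = {b, e, h, i}  B5 = {a, f, h, i}  B6 = {a, f, g, h}
Tree: B1–B2, B1–B3, B3–B4, B3–B5, B5–B6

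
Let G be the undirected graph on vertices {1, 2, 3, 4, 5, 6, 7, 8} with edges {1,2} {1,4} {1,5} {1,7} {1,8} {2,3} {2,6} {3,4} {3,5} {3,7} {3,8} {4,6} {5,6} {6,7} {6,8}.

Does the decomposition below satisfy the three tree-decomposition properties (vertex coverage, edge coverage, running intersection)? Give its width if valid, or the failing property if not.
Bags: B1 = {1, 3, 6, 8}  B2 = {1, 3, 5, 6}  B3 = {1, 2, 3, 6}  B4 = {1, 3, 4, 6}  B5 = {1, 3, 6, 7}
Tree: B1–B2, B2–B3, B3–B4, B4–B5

Vertex coverage: the bags together contain {1, 2, 3, 4, 5, 6, 7, 8}, the full vertex set. Edge coverage: each edge of G has both endpoints in at least one bag. Running intersection: for every vertex, the bags containing it form a connected subtree. All three properties hold, so this is a valid tree decomposition of width max|bag| − 1 = 3, and hence tw(G) ≤ 3.

Yes; width 3.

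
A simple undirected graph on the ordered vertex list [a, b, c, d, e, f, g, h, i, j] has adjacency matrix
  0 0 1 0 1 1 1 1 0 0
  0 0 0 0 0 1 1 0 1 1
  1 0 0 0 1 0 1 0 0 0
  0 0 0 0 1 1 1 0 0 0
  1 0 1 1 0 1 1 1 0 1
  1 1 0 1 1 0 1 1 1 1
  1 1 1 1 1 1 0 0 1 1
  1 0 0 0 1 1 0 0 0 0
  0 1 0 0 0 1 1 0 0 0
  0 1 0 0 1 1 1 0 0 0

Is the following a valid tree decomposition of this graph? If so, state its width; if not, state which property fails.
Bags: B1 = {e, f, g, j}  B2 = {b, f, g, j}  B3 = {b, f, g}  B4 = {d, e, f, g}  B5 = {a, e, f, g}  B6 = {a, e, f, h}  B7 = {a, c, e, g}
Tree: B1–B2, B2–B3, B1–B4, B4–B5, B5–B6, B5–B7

A tree decomposition must satisfy three properties: every vertex lies in some bag; for every edge, both endpoints lie together in some bag; and for every vertex, the bags containing it form a connected subtree. Here vertex i appears in no bag, so the decomposition is invalid.

No — vertex i appears in no bag.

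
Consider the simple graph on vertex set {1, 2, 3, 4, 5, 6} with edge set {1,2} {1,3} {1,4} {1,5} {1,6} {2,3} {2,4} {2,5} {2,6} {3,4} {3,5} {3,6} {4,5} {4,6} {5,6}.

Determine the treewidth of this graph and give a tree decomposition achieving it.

Treewidth 5.
Bags: B1 = {1, 2, 3, 4, 5, 6}
Tree: (single bag)

With just one bag of size 6, the width is 6 − 1 = 5, so tw(G) ≤ 5. On the other hand G contains the 6-clique {1, 2, 3, 4, 5, 6}. A clique must lie in a single bag of any decomposition, so no decomposition can have width below 5. Therefore the treewidth is 5.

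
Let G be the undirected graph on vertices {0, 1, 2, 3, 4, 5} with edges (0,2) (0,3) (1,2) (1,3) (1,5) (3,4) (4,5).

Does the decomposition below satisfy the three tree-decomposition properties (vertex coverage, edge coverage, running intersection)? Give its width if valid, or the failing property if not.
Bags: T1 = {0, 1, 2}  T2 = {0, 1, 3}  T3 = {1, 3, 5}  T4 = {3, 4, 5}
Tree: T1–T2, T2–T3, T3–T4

Yes; width 2.

Every vertex of G appears in some bag (union = {0, 1, 2, 3, 4, 5}); every edge is covered by a bag; and for each vertex v the set of bags containing v is connected in the bag tree. The decomposition is therefore valid. The largest bag has 3 vertices, so the width is 2.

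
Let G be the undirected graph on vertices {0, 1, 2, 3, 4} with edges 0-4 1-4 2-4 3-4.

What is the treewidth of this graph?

A width-1 tree decomposition is:
Bags: B1 = {2, 4}  B2 = {1, 4}  B3 = {0, 4}  B4 = {3, 4}
Tree: B1–B2, B1–B3, B3–B4
Each bag holds 2 vertices, so the decomposition has width 1, which upper-bounds the treewidth. G has an edge, so its treewidth is at least 1. The upper and lower bounds meet at 1, so that is the treewidth.

1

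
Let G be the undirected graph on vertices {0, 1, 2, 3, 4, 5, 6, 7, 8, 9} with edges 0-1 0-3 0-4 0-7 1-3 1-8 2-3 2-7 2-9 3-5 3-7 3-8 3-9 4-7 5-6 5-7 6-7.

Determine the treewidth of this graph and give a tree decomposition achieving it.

Each bag holds 3 vertices, so the decomposition has width 2, which upper-bounds the treewidth. On the other hand G contains the 3-clique {1, 3, 8}. A clique must lie in a single bag of any decomposition, so no decomposition can have width below 2. Therefore the treewidth is 2.

Treewidth 2.
One such decomposition:
Bags: B1 = {3, 5, 7}  B2 = {2, 3, 7}  B3 = {0, 3, 7}  B4 = {0, 1, 3}  B5 = {5, 6, 7}  B6 = {1, 3, 8}  B7 = {2, 3, 9}  B8 = {0, 4, 7}
Tree: B1–B2, B2–B3, B3–B4, B1–B5, B4–B6, B2–B7, B3–B8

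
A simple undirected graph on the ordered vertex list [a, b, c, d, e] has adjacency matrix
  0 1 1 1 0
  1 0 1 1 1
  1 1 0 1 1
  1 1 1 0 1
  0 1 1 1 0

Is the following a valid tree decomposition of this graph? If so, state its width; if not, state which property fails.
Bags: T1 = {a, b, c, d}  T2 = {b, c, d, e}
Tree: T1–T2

Yes; width 3.

Checking the three conditions: (i) the bags cover all of {a, b, c, d, e}; (ii) for each edge, some bag contains both endpoints; (iii) the bags containing any fixed vertex form a subtree. All hold, so the decomposition is valid with width 4 − 1 = 3.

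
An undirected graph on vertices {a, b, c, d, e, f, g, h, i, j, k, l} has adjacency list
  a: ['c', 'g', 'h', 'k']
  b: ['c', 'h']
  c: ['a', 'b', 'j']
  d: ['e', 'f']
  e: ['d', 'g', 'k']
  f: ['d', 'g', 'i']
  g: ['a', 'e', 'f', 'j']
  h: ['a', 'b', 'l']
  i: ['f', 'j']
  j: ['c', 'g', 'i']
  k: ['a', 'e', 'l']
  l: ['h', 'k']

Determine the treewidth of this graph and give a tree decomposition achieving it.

Treewidth 3.
One such decomposition:
Bags: B1 = {d, e, f, i}  B2 = {e, f, g, i}  B3 = {e, g, i, j}  B4 = {e, g, j, k}  B5 = {a, g, j, k}  B6 = {a, c, j, k}  B7 = {a, c, k, l}  B8 = {a, c, h, l}  B9 = {b, c, h, l}
Tree: B1–B2, B2–B3, B3–B4, B4–B5, B5–B6, B6–B7, B7–B8, B8–B9

Every bag has size at most 4, so the width is 4 − 1 = 3 and tw(G) ≤ 3. For the lower bound: the 4 vertex sets {d,f,i}, {e}, {g}, {a,c,j,k} are disjoint, each induces a connected subgraph, and every pair is joined by at least one edge of G. Contracting each set to a single vertex therefore yields K_{4} as a minor, and since treewidth is minor-monotone, tw(G) ≥ tw(K_{4}) = 3. Therefore the treewidth is 3.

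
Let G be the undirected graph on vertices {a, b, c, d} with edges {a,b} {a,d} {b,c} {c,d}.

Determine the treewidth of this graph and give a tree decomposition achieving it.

Each bag holds 3 vertices, so the decomposition has width 2, which upper-bounds the treewidth. Since a–d–c–b–a is a cycle in G, G is not acyclic. Forests are exactly the graphs of treewidth ≤ 1, so tw(G) ≥ 2. Combining the bounds, tw(G) = 2.

Treewidth 2.
One such decomposition:
Bags: B1 = {a, c, d}  B2 = {a, b, c}
Tree: B1–B2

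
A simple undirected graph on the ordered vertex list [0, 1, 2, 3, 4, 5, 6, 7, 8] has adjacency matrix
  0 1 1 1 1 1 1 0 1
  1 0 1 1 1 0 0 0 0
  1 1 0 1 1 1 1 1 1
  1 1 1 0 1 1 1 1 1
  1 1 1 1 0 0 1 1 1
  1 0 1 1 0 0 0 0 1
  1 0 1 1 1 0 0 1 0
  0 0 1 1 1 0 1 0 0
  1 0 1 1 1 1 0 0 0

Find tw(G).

4

A width-4 tree decomposition is:
Bags: B1 = {2, 3, 4, 6, 7}  B2 = {0, 2, 3, 4, 6}  B3 = {0, 2, 3, 4, 8}  B4 = {0, 2, 3, 5, 8}  B5 = {0, 1, 2, 3, 4}
Tree: B1–B2, B2–B3, B3–B4, B2–B5
The largest bag has 5 vertices, giving width 4; this decomposition certifies tw(G) ≤ 4. Conversely, {0, 2, 3, 4, 8} is a clique of size 5, and the vertices of any clique must share a bag in every tree decomposition; so some bag has ≥ 5 vertices and tw(G) ≥ 4. The upper and lower bounds meet at 4, so that is the treewidth.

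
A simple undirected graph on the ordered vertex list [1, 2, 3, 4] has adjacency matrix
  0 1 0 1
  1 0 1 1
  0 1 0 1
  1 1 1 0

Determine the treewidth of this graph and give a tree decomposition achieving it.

Treewidth 2.
Bags: B1 = {2, 3, 4}  B2 = {1, 2, 4}
Tree: B1–B2

Every bag has size at most 3, so the width is 3 − 1 = 2 and tw(G) ≤ 2. On the other hand G contains the 3-clique {1, 2, 4}. A clique must lie in a single bag of any decomposition, so no decomposition can have width below 2. Combining the bounds, tw(G) = 2.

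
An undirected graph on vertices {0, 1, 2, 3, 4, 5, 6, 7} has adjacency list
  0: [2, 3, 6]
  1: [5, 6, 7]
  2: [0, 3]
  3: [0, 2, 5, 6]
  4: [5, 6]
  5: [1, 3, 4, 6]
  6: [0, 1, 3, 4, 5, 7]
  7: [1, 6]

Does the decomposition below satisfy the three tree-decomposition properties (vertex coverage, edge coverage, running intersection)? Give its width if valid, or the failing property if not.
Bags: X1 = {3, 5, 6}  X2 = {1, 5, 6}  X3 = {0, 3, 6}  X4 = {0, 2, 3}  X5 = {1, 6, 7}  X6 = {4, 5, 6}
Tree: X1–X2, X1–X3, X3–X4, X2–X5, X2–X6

Vertex coverage: the bags together contain {0, 1, 2, 3, 4, 5, 6, 7}, the full vertex set. Edge coverage: each edge of G has both endpoints in at least one bag. Running intersection: for every vertex, the bags containing it form a connected subtree. All three properties hold, so this is a valid tree decomposition of width max|bag| − 1 = 2, and hence tw(G) ≤ 2.

Yes; width 2.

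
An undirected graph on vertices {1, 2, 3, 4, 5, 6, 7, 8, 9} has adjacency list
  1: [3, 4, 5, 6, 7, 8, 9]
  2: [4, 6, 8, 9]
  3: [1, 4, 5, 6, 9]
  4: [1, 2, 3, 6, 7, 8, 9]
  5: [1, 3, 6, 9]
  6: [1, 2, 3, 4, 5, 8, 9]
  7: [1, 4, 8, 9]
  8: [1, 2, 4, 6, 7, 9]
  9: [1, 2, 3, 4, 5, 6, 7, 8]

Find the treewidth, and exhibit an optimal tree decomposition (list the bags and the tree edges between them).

Treewidth 4.
One such decomposition:
Bags: B1 = {1, 3, 4, 6, 9}  B2 = {1, 4, 6, 8, 9}  B3 = {1, 4, 7, 8, 9}  B4 = {1, 3, 5, 6, 9}  B5 = {2, 4, 6, 8, 9}
Tree: B1–B2, B2–B3, B1–B4, B2–B5

The largest bag has 5 vertices, giving width 4; this decomposition certifies tw(G) ≤ 4. Conversely, {1, 4, 6, 8, 9} is a clique of size 5, and the vertices of any clique must share a bag in every tree decomposition; so some bag has ≥ 5 vertices and tw(G) ≥ 4. Therefore the treewidth is 4.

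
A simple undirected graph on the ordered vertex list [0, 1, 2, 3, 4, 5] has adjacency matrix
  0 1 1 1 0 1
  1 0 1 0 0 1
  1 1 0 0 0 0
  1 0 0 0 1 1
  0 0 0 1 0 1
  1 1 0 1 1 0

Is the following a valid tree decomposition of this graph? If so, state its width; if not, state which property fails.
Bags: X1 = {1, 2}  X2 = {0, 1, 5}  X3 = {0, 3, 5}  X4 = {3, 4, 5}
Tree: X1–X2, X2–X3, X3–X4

No — edge (0,2) lies in no bag.

A tree decomposition must satisfy three properties: every vertex lies in some bag; for every edge, both endpoints lie together in some bag; and for every vertex, the bags containing it form a connected subtree. Here edge (0,2) lies in no bag, so the decomposition is invalid.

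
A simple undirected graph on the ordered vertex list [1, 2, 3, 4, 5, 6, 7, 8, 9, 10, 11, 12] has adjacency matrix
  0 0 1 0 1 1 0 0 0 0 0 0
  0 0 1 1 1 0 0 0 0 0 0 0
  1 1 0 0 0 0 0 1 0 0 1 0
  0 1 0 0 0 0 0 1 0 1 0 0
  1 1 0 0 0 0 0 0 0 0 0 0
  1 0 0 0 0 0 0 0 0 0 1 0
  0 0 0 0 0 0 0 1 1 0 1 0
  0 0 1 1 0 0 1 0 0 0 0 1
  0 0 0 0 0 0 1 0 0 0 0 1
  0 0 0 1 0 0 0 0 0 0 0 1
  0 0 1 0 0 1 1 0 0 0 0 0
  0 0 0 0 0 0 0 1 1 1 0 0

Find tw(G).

A width-3 tree decomposition is:
Bags: B1 = {7, 9, 10, 12}  B2 = {7, 8, 10, 12}  B3 = {4, 7, 8, 10}  B4 = {4, 7, 8, 11}  B5 = {3, 4, 8, 11}  B6 = {2, 3, 4, 11}  B7 = {2, 3, 6, 11}  B8 = {1, 2, 3, 6}  B9 = {1, 2, 5, 6}
Tree: B1–B2, B2–B3, B3–B4, B4–B5, B5–B6, B6–B7, B7–B8, B8–B9
The largest bag has 4 vertices, giving width 3; this decomposition certifies tw(G) ≤ 3. For the lower bound: the 4 vertex sets {9,10,12}, {7}, {8}, {2,3,4,11} are disjoint, each induces a connected subgraph, and every pair is joined by at least one edge of G. Contracting each set to a single vertex therefore yields K_{4} as a minor, and since treewidth is minor-monotone, tw(G) ≥ tw(K_{4}) = 3. Combining the bounds, tw(G) = 3.

3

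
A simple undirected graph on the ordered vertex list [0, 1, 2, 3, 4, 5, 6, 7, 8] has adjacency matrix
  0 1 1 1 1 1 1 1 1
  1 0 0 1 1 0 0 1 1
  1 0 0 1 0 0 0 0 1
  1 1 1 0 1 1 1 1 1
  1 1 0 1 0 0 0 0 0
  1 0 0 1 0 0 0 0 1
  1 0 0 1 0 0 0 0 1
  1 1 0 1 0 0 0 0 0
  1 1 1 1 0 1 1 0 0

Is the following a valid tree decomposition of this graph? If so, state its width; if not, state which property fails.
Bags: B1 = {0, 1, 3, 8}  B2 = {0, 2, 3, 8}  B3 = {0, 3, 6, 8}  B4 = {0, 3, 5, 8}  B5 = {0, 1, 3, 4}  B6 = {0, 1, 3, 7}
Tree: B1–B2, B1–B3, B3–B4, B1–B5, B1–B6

Every vertex of G appears in some bag (union = {0, 1, 2, 3, 4, 5, 6, 7, 8}); every edge is covered by a bag; and for each vertex v the set of bags containing v is connected in the bag tree. The decomposition is therefore valid. The largest bag has 4 vertices, so the width is 3.

Yes; width 3.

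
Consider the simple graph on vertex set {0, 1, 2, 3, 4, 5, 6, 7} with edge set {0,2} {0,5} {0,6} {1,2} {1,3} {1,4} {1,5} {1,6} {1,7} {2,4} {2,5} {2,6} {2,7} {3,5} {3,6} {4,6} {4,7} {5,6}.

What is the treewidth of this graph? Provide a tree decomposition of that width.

Each bag holds 4 vertices, so the decomposition has width 3, which upper-bounds the treewidth. Conversely, {0, 2, 5, 6} is a clique of size 4, and the vertices of any clique must share a bag in every tree decomposition; so some bag has ≥ 4 vertices and tw(G) ≥ 3. Hence tw(G) = 3 exactly.

Treewidth 3.
One optimal decomposition is:
Bags: B1 = {1, 3, 5, 6}  B2 = {1, 2, 5, 6}  B3 = {0, 2, 5, 6}  B4 = {1, 2, 4, 6}  B5 = {1, 2, 4, 7}
Tree: B1–B2, B2–B3, B2–B4, B4–B5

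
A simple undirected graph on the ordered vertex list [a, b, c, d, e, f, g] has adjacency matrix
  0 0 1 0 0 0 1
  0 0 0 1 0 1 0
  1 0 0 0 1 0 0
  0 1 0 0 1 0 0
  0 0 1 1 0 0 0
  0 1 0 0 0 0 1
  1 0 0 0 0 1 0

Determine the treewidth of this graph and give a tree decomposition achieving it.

The largest bag has 3 vertices, giving width 2; this decomposition certifies tw(G) ≤ 2. The edges g–f–b–d–e–c–a–g form a cycle, so G is not a tree and its treewidth is at least 2. Therefore the treewidth is 2.

Treewidth 2.
One such decomposition:
Bags: B1 = {b, f, g}  B2 = {b, d, g}  B3 = {d, e, g}  B4 = {c, e, g}  B5 = {a, c, g}
Tree: B1–B2, B2–B3, B3–B4, B4–B5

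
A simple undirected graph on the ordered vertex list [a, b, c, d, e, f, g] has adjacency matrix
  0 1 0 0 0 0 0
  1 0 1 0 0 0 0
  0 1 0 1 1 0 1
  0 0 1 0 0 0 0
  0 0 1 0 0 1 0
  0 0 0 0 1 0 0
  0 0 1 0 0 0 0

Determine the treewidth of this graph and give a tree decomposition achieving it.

Every bag has size at most 2, so the width is 2 − 1 = 1 and tw(G) ≤ 1. G has an edge, so its treewidth is at least 1. Combining the bounds, tw(G) = 1.

Treewidth 1.
One optimal decomposition is:
Bags: B1 = {e, f}  B2 = {c, e}  B3 = {c, d}  B4 = {b, c}  B5 = {c, g}  B6 = {a, b}
Tree: B1–B2, B2–B3, B2–B4, B2–B5, B4–B6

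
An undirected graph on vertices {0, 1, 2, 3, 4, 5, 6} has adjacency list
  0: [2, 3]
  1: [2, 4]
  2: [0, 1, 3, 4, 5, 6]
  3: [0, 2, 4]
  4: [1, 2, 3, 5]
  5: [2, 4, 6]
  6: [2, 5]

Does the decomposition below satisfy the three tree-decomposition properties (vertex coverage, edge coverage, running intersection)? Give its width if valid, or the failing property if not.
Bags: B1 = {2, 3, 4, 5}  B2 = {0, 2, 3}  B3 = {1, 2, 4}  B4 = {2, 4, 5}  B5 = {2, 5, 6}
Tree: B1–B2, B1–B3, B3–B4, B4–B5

No — bags containing vertex 5 are not connected in the tree.

A tree decomposition must satisfy three properties: every vertex lies in some bag; for every edge, both endpoints lie together in some bag; and for every vertex, the bags containing it form a connected subtree. Here bags containing vertex 5 are not connected in the tree, so the decomposition is invalid.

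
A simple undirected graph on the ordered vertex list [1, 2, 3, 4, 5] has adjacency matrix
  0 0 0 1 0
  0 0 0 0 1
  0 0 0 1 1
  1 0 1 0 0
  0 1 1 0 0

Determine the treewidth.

A width-1 tree decomposition is:
Bags: B1 = {2, 5}  B2 = {3, 5}  B3 = {3, 4}  B4 = {1, 4}
Tree: B1–B2, B2–B3, B3–B4
Each bag holds 2 vertices, so the decomposition has width 1, which upper-bounds the treewidth. Any graph with an edge has treewidth ≥ 1, and G has the edge 2–5. Combining the bounds, tw(G) = 1.

1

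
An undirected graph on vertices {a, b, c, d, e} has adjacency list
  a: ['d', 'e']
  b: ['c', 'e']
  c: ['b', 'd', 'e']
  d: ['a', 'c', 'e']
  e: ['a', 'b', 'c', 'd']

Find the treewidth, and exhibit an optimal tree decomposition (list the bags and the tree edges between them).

Each bag holds 3 vertices, so the decomposition has width 2, which upper-bounds the treewidth. Conversely, {c, d, e} is a clique of size 3, and the vertices of any clique must share a bag in every tree decomposition; so some bag has ≥ 3 vertices and tw(G) ≥ 2. Therefore the treewidth is 2.

Treewidth 2.
Bags: B1 = {c, d, e}  B2 = {b, c, e}  B3 = {a, d, e}
Tree: B1–B2, B1–B3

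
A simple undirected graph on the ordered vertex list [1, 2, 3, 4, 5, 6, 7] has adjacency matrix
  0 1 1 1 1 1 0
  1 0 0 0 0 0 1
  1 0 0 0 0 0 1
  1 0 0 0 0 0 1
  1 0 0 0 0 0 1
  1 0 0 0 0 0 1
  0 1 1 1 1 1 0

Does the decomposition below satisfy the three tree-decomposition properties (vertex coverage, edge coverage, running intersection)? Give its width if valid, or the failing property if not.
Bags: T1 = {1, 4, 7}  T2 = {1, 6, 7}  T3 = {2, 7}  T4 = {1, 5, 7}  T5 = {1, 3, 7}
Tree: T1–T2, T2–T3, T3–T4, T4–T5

No — edge (1,2) lies in no bag.

A tree decomposition must satisfy three properties: every vertex lies in some bag; for every edge, both endpoints lie together in some bag; and for every vertex, the bags containing it form a connected subtree. Here edge (1,2) lies in no bag, so the decomposition is invalid.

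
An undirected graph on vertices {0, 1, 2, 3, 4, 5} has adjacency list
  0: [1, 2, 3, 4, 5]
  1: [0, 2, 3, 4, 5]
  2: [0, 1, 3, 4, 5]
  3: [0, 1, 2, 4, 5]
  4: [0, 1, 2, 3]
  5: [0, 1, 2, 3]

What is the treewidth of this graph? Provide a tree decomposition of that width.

The largest bag has 5 vertices, giving width 4; this decomposition certifies tw(G) ≤ 4. On the other hand G contains the 5-clique {0, 1, 2, 3, 4}. A clique must lie in a single bag of any decomposition, so no decomposition can have width below 4. The upper and lower bounds meet at 4, so that is the treewidth.

Treewidth 4.
One optimal decomposition is:
Bags: B1 = {0, 1, 2, 3, 5}  B2 = {0, 1, 2, 3, 4}
Tree: B1–B2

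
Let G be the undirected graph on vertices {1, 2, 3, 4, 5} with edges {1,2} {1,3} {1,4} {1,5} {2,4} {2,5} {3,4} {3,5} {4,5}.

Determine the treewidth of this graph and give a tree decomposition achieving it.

Treewidth 3.
One such decomposition:
Bags: B1 = {1, 2, 4, 5}  B2 = {1, 3, 4, 5}
Tree: B1–B2

Every bag has size at most 4, so the width is 4 − 1 = 3 and tw(G) ≤ 3. Conversely, {1, 2, 4, 5} is a clique of size 4, and the vertices of any clique must share a bag in every tree decomposition; so some bag has ≥ 4 vertices and tw(G) ≥ 3. The upper and lower bounds meet at 3, so that is the treewidth.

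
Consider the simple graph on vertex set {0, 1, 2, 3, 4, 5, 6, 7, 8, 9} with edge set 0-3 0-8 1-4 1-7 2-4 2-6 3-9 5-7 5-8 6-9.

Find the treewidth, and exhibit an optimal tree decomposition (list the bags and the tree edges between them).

Treewidth 2.
One such decomposition:
Bags: B1 = {2, 4, 6}  B2 = {4, 6, 9}  B3 = {3, 4, 9}  B4 = {0, 3, 4}  B5 = {0, 4, 8}  B6 = {4, 5, 8}  B7 = {4, 5, 7}  B8 = {1, 4, 7}
Tree: B1–B2, B2–B3, B3–B4, B4–B5, B5–B6, B6–B7, B7–B8

The largest bag has 3 vertices, giving width 2; this decomposition certifies tw(G) ≤ 2. Since 4–2–6–9–3–0–8–5–7–1–4 is a cycle in G, G is not acyclic. Forests are exactly the graphs of treewidth ≤ 1, so tw(G) ≥ 2. The upper and lower bounds meet at 2, so that is the treewidth.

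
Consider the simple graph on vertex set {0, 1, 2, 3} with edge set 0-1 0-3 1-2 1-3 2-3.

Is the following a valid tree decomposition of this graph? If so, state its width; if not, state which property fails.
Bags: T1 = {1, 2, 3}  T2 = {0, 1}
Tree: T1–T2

A tree decomposition must satisfy three properties: every vertex lies in some bag; for every edge, both endpoints lie together in some bag; and for every vertex, the bags containing it form a connected subtree. Here edge (3,0) lies in no bag, so the decomposition is invalid.

No — edge (3,0) lies in no bag.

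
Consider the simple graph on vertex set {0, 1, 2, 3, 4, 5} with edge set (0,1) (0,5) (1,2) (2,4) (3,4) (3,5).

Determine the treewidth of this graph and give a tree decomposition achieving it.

Each bag holds 3 vertices, so the decomposition has width 2, which upper-bounds the treewidth. For the lower bound, G contains the cycle 5–0–1–2–4–3–5, so G is not a forest; only forests have treewidth ≤ 1, hence tw(G) ≥ 2. The upper and lower bounds meet at 2, so that is the treewidth.

Treewidth 2.
One such decomposition:
Bags: B1 = {0, 1, 5}  B2 = {1, 2, 5}  B3 = {2, 4, 5}  B4 = {3, 4, 5}
Tree: B1–B2, B2–B3, B3–B4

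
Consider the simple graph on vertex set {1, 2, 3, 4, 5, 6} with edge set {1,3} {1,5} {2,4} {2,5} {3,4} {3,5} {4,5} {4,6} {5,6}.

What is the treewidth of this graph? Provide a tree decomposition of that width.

The largest bag has 3 vertices, giving width 2; this decomposition certifies tw(G) ≤ 2. For the lower bound, the 3 vertices {1, 3, 5} are pairwise adjacent, and any tree decomposition puts a clique entirely inside one bag — forcing width ≥ 2. Therefore the treewidth is 2.

Treewidth 2.
One such decomposition:
Bags: B1 = {1, 3, 5}  B2 = {3, 4, 5}  B3 = {2, 4, 5}  B4 = {4, 5, 6}
Tree: B1–B2, B2–B3, B3–B4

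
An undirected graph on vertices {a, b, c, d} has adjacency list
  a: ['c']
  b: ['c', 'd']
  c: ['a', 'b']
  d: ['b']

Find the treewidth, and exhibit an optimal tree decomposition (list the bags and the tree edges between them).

Treewidth 1.
One such decomposition:
Bags: B1 = {a, c}  B2 = {b, c}  B3 = {b, d}
Tree: B1–B2, B2–B3

Each bag holds 2 vertices, so the decomposition has width 1, which upper-bounds the treewidth. G has an edge, so its treewidth is at least 1. Therefore the treewidth is 1.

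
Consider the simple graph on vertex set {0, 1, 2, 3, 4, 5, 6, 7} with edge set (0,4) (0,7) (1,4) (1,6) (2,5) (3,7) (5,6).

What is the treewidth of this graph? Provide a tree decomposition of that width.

Treewidth 1.
One such decomposition:
Bags: B1 = {2, 5}  B2 = {5, 6}  B3 = {1, 6}  B4 = {1, 4}  B5 = {0, 4}  B6 = {0, 7}  B7 = {3, 7}
Tree: B1–B2, B2–B3, B3–B4, B4–B5, B5–B6, B6–B7

The largest bag has 2 vertices, giving width 1; this decomposition certifies tw(G) ≤ 1. Any graph with an edge has treewidth ≥ 1, and G has the edge 2–5. Combining the bounds, tw(G) = 1.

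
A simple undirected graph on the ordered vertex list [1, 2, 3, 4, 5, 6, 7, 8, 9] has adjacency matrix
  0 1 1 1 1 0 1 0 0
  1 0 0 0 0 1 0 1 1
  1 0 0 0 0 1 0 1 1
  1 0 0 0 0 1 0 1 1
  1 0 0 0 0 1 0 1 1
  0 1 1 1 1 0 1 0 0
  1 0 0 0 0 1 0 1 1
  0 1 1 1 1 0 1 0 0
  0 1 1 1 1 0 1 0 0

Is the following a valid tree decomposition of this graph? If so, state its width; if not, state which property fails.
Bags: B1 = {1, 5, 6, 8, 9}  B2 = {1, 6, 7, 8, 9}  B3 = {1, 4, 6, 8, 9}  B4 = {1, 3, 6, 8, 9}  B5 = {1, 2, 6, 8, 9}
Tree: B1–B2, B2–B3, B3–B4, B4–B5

Yes; width 4.

Vertex coverage: the bags together contain {1, 2, 3, 4, 5, 6, 7, 8, 9}, the full vertex set. Edge coverage: each edge of G has both endpoints in at least one bag. Running intersection: for every vertex, the bags containing it form a connected subtree. All three properties hold, so this is a valid tree decomposition of width max|bag| − 1 = 4, and hence tw(G) ≤ 4.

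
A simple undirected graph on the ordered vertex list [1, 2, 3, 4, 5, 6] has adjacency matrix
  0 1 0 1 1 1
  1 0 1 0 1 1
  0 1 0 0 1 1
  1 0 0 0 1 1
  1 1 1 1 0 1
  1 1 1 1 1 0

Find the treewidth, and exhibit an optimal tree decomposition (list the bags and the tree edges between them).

The largest bag has 4 vertices, giving width 3; this decomposition certifies tw(G) ≤ 3. For the lower bound, the 4 vertices {1, 2, 5, 6} are pairwise adjacent, and any tree decomposition puts a clique entirely inside one bag — forcing width ≥ 3. Therefore the treewidth is 3.

Treewidth 3.
One such decomposition:
Bags: B1 = {2, 3, 5, 6}  B2 = {1, 2, 5, 6}  B3 = {1, 4, 5, 6}
Tree: B1–B2, B2–B3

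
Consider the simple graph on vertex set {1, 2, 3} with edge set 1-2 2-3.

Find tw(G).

1

A width-1 tree decomposition is:
Bags: B1 = {1, 2}  B2 = {2, 3}
Tree: B1–B2
Each bag holds 2 vertices, so the decomposition has width 1, which upper-bounds the treewidth. Since G has at least one edge (e.g. 2–1), it is not an edgeless graph, so tw(G) ≥ 1. Hence tw(G) = 1 exactly.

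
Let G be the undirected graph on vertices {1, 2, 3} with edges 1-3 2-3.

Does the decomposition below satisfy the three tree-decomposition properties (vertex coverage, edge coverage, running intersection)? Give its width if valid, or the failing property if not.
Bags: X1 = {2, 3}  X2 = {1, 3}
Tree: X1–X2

Every vertex of G appears in some bag (union = {1, 2, 3}); every edge is covered by a bag; and for each vertex v the set of bags containing v is connected in the bag tree. The decomposition is therefore valid. The largest bag has 2 vertices, so the width is 1.

Yes; width 1.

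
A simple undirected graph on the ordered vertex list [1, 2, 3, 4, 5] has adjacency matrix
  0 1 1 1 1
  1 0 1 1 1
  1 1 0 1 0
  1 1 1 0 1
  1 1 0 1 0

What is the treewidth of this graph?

3

A width-3 tree decomposition is:
Bags: B1 = {1, 2, 4, 5}  B2 = {1, 2, 3, 4}
Tree: B1–B2
Each bag holds 4 vertices, so the decomposition has width 3, which upper-bounds the treewidth. Conversely, {1, 2, 3, 4} is a clique of size 4, and the vertices of any clique must share a bag in every tree decomposition; so some bag has ≥ 4 vertices and tw(G) ≥ 3. Therefore the treewidth is 3.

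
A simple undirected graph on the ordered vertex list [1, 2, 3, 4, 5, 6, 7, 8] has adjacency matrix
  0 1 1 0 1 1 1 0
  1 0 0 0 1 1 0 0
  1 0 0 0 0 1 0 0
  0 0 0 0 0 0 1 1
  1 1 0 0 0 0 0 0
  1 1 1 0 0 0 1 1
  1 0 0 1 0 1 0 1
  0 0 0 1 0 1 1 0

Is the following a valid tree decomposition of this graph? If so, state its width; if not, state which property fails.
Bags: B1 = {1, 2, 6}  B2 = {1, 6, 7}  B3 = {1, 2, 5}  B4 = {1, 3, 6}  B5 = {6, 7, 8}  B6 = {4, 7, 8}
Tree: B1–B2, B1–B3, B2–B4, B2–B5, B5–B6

Yes; width 2.

Every vertex of G appears in some bag (union = {1, 2, 3, 4, 5, 6, 7, 8}); every edge is covered by a bag; and for each vertex v the set of bags containing v is connected in the bag tree. The decomposition is therefore valid. The largest bag has 3 vertices, so the width is 2.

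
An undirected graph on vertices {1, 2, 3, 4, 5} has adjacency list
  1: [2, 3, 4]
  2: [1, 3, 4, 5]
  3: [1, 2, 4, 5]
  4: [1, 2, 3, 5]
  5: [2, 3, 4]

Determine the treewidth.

3

A width-3 tree decomposition is:
Bags: B1 = {2, 3, 4, 5}  B2 = {1, 2, 3, 4}
Tree: B1–B2
Each bag holds 4 vertices, so the decomposition has width 3, which upper-bounds the treewidth. For the lower bound, the 4 vertices {1, 2, 3, 4} are pairwise adjacent, and any tree decomposition puts a clique entirely inside one bag — forcing width ≥ 3. The upper and lower bounds meet at 3, so that is the treewidth.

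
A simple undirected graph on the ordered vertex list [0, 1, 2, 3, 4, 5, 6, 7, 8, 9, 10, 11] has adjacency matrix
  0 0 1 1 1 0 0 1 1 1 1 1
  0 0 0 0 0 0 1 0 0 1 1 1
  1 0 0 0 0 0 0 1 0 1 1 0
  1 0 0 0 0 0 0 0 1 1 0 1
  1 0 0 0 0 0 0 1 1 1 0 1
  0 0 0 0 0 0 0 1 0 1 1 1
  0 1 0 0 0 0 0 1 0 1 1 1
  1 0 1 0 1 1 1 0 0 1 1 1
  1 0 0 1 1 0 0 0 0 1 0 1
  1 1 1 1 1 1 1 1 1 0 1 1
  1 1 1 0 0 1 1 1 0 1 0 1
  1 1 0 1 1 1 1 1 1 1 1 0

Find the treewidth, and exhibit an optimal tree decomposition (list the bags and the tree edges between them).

The largest bag has 5 vertices, giving width 4; this decomposition certifies tw(G) ≤ 4. For the lower bound, the 5 vertices {0, 2, 7, 9, 10} are pairwise adjacent, and any tree decomposition puts a clique entirely inside one bag — forcing width ≥ 4. Hence tw(G) = 4 exactly.

Treewidth 4.
Bags: B1 = {0, 7, 9, 10, 11}  B2 = {6, 7, 9, 10, 11}  B3 = {0, 4, 7, 9, 11}  B4 = {0, 4, 8, 9, 11}  B5 = {1, 6, 9, 10, 11}  B6 = {0, 3, 8, 9, 11}  B7 = {5, 7, 9, 10, 11}  B8 = {0, 2, 7, 9, 10}
Tree: B1–B2, B1–B3, B3–B4, B2–B5, B4–B6, B1–B7, B1–B8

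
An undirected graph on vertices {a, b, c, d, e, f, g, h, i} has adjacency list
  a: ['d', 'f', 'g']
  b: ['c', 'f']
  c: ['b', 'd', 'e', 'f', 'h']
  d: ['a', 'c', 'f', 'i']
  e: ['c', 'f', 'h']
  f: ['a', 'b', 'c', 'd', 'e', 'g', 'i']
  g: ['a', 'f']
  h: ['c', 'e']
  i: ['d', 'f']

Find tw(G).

A width-2 tree decomposition is:
Bags: B1 = {c, d, f}  B2 = {a, d, f}  B3 = {c, e, f}  B4 = {c, e, h}  B5 = {a, f, g}  B6 = {d, f, i}  B7 = {b, c, f}
Tree: B1–B2, B1–B3, B3–B4, B2–B5, B1–B6, B3–B7
Every bag has size at most 3, so the width is 3 − 1 = 2 and tw(G) ≤ 2. Conversely, {c, e, h} is a clique of size 3, and the vertices of any clique must share a bag in every tree decomposition; so some bag has ≥ 3 vertices and tw(G) ≥ 2. Hence tw(G) = 2 exactly.

2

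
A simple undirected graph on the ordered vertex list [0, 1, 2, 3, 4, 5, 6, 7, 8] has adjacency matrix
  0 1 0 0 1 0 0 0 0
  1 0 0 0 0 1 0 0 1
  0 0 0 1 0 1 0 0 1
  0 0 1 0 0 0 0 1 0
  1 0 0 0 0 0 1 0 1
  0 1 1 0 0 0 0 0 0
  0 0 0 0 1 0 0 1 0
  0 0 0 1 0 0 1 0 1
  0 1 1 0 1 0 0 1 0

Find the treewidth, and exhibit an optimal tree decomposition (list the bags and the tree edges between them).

Each bag holds 4 vertices, so the decomposition has width 3, which upper-bounds the treewidth. For the lower bound: the 4 vertex sets {0,1,5}, {4}, {8}, {2,3,6,7} are disjoint, each induces a connected subgraph, and every pair is joined by at least one edge of G. Contracting each set to a single vertex therefore yields K_{4} as a minor, and since treewidth is minor-monotone, tw(G) ≥ tw(K_{4}) = 3. The upper and lower bounds meet at 3, so that is the treewidth.

Treewidth 3.
Bags: B1 = {0, 1, 4, 5}  B2 = {1, 4, 5, 8}  B3 = {2, 4, 5, 8}  B4 = {2, 4, 6, 8}  B5 = {2, 6, 7, 8}  B6 = {2, 3, 6, 7}
Tree: B1–B2, B2–B3, B3–B4, B4–B5, B5–B6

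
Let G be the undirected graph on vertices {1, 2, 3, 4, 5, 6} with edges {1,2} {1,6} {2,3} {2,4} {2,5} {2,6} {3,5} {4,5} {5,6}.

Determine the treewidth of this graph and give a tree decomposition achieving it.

Every bag has size at most 3, so the width is 3 − 1 = 2 and tw(G) ≤ 2. On the other hand G contains the 3-clique {1, 2, 6}. A clique must lie in a single bag of any decomposition, so no decomposition can have width below 2. Combining the bounds, tw(G) = 2.

Treewidth 2.
One optimal decomposition is:
Bags: B1 = {2, 4, 5}  B2 = {2, 5, 6}  B3 = {1, 2, 6}  B4 = {2, 3, 5}
Tree: B1–B2, B2–B3, B1–B4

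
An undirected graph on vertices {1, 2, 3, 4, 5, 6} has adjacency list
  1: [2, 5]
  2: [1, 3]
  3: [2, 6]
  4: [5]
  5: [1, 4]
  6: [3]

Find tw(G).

A width-1 tree decomposition is:
Bags: B1 = {4, 5}  B2 = {1, 5}  B3 = {1, 2}  B4 = {2, 3}  B5 = {3, 6}
Tree: B1–B2, B2–B3, B3–B4, B4–B5
Each bag holds 2 vertices, so the decomposition has width 1, which upper-bounds the treewidth. G has an edge, so its treewidth is at least 1. Therefore the treewidth is 1.

1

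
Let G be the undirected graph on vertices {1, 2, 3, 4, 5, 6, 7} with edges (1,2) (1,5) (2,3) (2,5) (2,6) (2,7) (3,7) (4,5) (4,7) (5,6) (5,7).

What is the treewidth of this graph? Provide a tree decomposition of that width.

Treewidth 2.
One optimal decomposition is:
Bags: B1 = {2, 5, 7}  B2 = {1, 2, 5}  B3 = {4, 5, 7}  B4 = {2, 5, 6}  B5 = {2, 3, 7}
Tree: B1–B2, B1–B3, B1–B4, B1–B5

Each bag holds 3 vertices, so the decomposition has width 2, which upper-bounds the treewidth. Conversely, {2, 3, 7} is a clique of size 3, and the vertices of any clique must share a bag in every tree decomposition; so some bag has ≥ 3 vertices and tw(G) ≥ 2. The upper and lower bounds meet at 2, so that is the treewidth.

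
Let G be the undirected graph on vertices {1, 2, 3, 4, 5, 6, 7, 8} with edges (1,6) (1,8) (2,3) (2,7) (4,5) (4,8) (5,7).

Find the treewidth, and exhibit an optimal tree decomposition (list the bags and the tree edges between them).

Treewidth 1.
One optimal decomposition is:
Bags: B1 = {2, 3}  B2 = {2, 7}  B3 = {5, 7}  B4 = {4, 5}  B5 = {4, 8}  B6 = {1, 8}  B7 = {1, 6}
Tree: B1–B2, B2–B3, B3–B4, B4–B5, B5–B6, B6–B7

Every bag has size at most 2, so the width is 2 − 1 = 1 and tw(G) ≤ 1. Any graph with an edge has treewidth ≥ 1, and G has the edge 3–2. Combining the bounds, tw(G) = 1.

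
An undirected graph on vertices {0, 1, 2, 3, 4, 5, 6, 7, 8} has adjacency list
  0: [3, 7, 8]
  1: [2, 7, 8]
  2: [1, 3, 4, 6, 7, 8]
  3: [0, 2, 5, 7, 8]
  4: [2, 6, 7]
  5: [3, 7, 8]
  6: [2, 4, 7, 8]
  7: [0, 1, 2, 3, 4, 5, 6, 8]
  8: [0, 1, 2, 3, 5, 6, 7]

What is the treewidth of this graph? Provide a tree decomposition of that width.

Each bag holds 4 vertices, so the decomposition has width 3, which upper-bounds the treewidth. On the other hand G contains the 4-clique {0, 3, 7, 8}. A clique must lie in a single bag of any decomposition, so no decomposition can have width below 3. The upper and lower bounds meet at 3, so that is the treewidth.

Treewidth 3.
One optimal decomposition is:
Bags: B1 = {2, 6, 7, 8}  B2 = {2, 4, 6, 7}  B3 = {2, 3, 7, 8}  B4 = {3, 5, 7, 8}  B5 = {1, 2, 7, 8}  B6 = {0, 3, 7, 8}
Tree: B1–B2, B1–B3, B3–B4, B3–B5, B4–B6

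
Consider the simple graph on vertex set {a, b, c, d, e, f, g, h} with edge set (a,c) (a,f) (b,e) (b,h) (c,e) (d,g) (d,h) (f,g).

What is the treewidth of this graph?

A width-2 tree decomposition is:
Bags: B1 = {a, c, f}  B2 = {c, e, f}  B3 = {b, e, f}  B4 = {b, f, h}  B5 = {d, f, h}  B6 = {d, f, g}
Tree: B1–B2, B2–B3, B3–B4, B4–B5, B5–B6
The largest bag has 3 vertices, giving width 2; this decomposition certifies tw(G) ≤ 2. The edges f–a–c–e–b–h–d–g–f form a cycle, so G is not a tree and its treewidth is at least 2. Therefore the treewidth is 2.

2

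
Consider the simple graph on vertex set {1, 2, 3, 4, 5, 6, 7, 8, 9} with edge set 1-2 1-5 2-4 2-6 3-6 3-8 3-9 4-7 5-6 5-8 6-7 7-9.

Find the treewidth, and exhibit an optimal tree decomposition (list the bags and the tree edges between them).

Every bag has size at most 4, so the width is 4 − 1 = 3 and tw(G) ≤ 3. For the lower bound: the 4 vertex sets {4,7,9}, {3}, {6}, {1,2,5,8} are disjoint, each induces a connected subgraph, and every pair is joined by at least one edge of G. Contracting each set to a single vertex therefore yields K_{4} as a minor, and since treewidth is minor-monotone, tw(G) ≥ tw(K_{4}) = 3. Therefore the treewidth is 3.

Treewidth 3.
One optimal decomposition is:
Bags: B1 = {3, 4, 7, 9}  B2 = {3, 4, 6, 7}  B3 = {2, 3, 4, 6}  B4 = {2, 3, 6, 8}  B5 = {2, 5, 6, 8}  B6 = {1, 2, 5, 8}
Tree: B1–B2, B2–B3, B3–B4, B4–B5, B5–B6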